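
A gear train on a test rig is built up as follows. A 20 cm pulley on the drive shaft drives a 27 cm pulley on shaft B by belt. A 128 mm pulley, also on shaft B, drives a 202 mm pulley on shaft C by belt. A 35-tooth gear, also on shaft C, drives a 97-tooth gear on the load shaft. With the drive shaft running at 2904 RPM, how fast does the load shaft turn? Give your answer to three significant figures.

the drive shaft → shaft B (belt, 27/20): 2904 ÷ 1.35 = 2151.1 RPM
shaft B → shaft C (belt, 202/128): 2151.1 ÷ 1.5781 = 1363.1 RPM
shaft C → the load shaft (gear mesh, 97/35): 1363.1 ÷ 2.7714 = 491.83 RPM

492 RPM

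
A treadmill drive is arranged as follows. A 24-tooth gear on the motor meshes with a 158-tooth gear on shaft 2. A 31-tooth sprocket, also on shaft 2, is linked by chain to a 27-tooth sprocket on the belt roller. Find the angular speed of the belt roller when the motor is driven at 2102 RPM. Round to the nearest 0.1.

366.6 RPM

Gear mesh: ratio = 158/24 = 6.5833, so shaft 2 turns at 2102 / 6.5833 = 319.29 RPM.
Chain: ratio = 27/31 = 0.87097, so the belt roller turns at 319.29 / 0.87097 = 366.59 RPM.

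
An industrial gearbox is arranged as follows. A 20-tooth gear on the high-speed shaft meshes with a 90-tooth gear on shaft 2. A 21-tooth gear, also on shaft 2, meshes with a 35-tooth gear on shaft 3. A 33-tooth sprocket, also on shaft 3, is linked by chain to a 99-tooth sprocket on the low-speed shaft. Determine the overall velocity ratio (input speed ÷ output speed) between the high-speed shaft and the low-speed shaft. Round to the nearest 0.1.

Each stage contributes driven/driver: gear mesh 90/20 = 4.5, gear mesh 35/21 = 1.6667, chain 99/33 = 3.
Overall: 4.5 × 1.6667 × 3 = 22.5.

22.5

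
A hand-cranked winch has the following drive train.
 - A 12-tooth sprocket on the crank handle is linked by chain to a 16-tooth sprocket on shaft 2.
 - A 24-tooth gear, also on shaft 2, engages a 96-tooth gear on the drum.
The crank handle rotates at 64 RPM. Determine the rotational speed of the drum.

chain 16/12 = 1.3333 → 64/1.3333 = 48 RPM
gear mesh 96/24 = 4 → 48/4 = 12 RPM

12 RPM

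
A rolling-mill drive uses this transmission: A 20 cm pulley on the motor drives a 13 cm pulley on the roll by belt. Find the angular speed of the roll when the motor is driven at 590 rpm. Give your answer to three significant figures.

908 rpm

the motor → the roll (belt, 13/20): 590 ÷ 0.65 = 907.69 rpm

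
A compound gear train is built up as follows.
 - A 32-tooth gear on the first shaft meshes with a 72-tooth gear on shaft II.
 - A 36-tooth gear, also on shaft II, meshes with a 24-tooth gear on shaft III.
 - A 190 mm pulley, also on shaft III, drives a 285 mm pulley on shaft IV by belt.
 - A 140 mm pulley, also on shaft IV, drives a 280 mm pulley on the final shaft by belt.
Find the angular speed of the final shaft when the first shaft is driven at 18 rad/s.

4 rad/s

gear mesh 72/32 = 2.25 → 18/2.25 = 8 rad/s
gear mesh 24/36 = 0.66667 → 8/0.66667 = 12 rad/s
belt 285/190 = 1.5 → 12/1.5 = 8 rad/s
belt 280/140 = 2 → 8/2 = 4 rad/s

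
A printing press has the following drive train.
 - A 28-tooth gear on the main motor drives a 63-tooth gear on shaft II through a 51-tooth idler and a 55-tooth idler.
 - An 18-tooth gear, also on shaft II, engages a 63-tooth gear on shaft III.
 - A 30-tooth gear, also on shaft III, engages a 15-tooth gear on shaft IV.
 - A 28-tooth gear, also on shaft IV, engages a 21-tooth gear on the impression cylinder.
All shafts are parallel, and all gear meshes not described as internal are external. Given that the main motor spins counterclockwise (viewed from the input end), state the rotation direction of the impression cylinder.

counterclockwise

the main motor → shaft II: driver → idler → idler → driven is 3 external meshes, 3 reversals → CW.
shaft II → shaft III: external mesh, 1 reversal → CCW.
shaft III → shaft IV: external mesh, 1 reversal → CW.
shaft IV → the impression cylinder: external mesh, 1 reversal → CCW.
6 reversals in total — an even number — so the impression cylinder turns the same way as the main motor.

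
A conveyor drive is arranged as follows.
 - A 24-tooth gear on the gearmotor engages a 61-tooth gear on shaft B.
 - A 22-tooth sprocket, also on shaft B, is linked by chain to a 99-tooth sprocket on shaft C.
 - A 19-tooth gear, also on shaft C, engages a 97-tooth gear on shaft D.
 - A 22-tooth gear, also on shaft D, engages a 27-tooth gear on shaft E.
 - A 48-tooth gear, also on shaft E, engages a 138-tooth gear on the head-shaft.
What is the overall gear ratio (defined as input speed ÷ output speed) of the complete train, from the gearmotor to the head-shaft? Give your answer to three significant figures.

Each stage contributes driven/driver: gear mesh 61/24 = 2.5417, chain 99/22 = 4.5, gear mesh 97/19 = 5.1053, gear mesh 27/22 = 1.2273, gear mesh 138/48 = 2.875.
Overall: 2.5417 × 4.5 × 5.1053 × 1.2273 × 2.875 = 206.03.

206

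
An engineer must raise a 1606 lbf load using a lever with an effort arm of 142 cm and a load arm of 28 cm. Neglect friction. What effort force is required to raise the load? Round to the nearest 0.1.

316.7 lbf

Lever MA = effort arm / load arm = 142/28 = 5.0714.
Effort = load / MA = 1606 / 5.0714 = 316.68 lbf.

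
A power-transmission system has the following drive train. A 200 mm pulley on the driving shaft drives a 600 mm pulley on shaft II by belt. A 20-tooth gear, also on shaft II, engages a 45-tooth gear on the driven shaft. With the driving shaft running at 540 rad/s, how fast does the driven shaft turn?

80 rad/s

Belt: ratio = 600/200 = 3, so shaft II turns at 540 / 3 = 180 rad/s.
Gear mesh: ratio = 45/20 = 2.25, so the driven shaft turns at 180 / 2.25 = 80 rad/s.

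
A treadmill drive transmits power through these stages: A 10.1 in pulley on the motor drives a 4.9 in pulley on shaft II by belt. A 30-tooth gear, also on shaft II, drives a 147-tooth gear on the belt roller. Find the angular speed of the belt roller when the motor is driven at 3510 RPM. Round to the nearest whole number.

1477 RPM

belt 4.9/10.1 = 0.48515 → 3510/0.48515 = 7234.9 RPM
gear mesh 147/30 = 4.9 → 7234.9/4.9 = 1476.5 RPM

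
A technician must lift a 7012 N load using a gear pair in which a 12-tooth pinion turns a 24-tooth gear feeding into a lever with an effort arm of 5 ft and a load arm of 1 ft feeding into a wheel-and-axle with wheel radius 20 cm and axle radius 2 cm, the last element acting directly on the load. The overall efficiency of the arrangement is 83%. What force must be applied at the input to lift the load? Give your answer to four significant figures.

84.48 N

Gear pair MA = 24/12 = 2.
Lever MA = effort arm / load arm = 5/1 = 5.
Wheel-and-axle MA = R/r = 20/2 = 10.
Combined ideal MA = 2 × 5 × 10 = 100.
Actual MA = 100 × 0.83 = 83.
Effort = load / actual MA = 7012 / 83 = 84.482 N.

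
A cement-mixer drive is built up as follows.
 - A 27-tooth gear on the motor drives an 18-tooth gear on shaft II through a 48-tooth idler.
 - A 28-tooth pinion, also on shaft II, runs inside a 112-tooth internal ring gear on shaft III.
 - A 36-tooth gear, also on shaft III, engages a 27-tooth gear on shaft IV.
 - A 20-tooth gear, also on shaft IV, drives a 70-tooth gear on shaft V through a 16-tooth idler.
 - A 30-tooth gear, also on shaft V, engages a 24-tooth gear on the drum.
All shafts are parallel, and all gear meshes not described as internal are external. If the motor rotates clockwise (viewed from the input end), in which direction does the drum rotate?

the motor → shaft II: driver → idler → driven is 2 external meshes, 2 reversals → CW.
shaft II → shaft III: internal mesh, same direction → CW.
shaft III → shaft IV: external mesh, 1 reversal → CCW.
shaft IV → shaft V: driver → idler → driven is 2 external meshes, 2 reversals → CCW.
shaft V → the drum: external mesh, 1 reversal → CW.
6 reversals in total — an even number — so the drum turns the same way as the motor.

clockwise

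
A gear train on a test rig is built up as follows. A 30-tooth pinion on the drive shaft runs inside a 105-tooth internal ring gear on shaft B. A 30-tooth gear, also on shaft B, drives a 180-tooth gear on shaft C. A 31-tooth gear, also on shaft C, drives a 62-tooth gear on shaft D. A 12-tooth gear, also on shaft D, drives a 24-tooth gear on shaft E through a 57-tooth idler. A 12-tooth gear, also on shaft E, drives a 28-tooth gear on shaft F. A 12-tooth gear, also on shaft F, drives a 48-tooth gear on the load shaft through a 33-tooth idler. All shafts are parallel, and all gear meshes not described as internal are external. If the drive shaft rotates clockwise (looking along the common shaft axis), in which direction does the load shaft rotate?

counterclockwise

the drive shaft → shaft B: internal mesh, same direction → CW.
shaft B → shaft C: external mesh, 1 reversal → CCW.
shaft C → shaft D: external mesh, 1 reversal → CW.
shaft D → shaft E: driver → idler → driven is 2 external meshes, 2 reversals → CW.
shaft E → shaft F: external mesh, 1 reversal → CCW.
shaft F → the load shaft: driver → idler → driven is 2 external meshes, 2 reversals → CCW.
7 reversals in total — an odd number — so the load shaft turns opposite to the drive shaft.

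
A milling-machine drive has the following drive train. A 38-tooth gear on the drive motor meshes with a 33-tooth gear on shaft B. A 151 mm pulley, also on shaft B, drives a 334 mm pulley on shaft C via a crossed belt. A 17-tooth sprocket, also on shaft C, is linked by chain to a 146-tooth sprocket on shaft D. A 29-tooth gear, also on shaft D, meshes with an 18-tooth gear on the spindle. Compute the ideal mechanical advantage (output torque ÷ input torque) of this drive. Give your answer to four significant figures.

10.24

Each stage contributes driven/driver: gear mesh 33/38 = 0.86842, belt 334/151 = 2.2119, chain 146/17 = 8.5882, gear mesh 18/29 = 0.62069.
Overall: 0.86842 × 2.2119 × 8.5882 × 0.62069 = 10.239.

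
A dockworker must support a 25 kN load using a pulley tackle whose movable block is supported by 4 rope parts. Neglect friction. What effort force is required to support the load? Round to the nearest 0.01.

6.25 kN

Block-and-tackle MA = number of supporting rope parts = 4.
Effort = load / MA = 25 / 4 = 6.25 kN.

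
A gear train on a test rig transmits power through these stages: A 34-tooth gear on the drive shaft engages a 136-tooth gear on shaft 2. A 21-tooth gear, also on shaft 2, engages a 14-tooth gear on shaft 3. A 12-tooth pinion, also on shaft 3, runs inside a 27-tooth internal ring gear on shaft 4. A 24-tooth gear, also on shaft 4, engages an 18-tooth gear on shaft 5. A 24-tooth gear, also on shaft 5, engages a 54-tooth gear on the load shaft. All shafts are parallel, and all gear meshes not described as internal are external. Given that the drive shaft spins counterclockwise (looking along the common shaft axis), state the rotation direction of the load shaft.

the drive shaft → shaft 2: external mesh, 1 reversal → CW.
shaft 2 → shaft 3: external mesh, 1 reversal → CCW.
shaft 3 → shaft 4: internal mesh, same direction → CCW.
shaft 4 → shaft 5: external mesh, 1 reversal → CW.
shaft 5 → the load shaft: external mesh, 1 reversal → CCW.
4 reversals in total — an even number — so the load shaft turns the same way as the drive shaft.

counterclockwise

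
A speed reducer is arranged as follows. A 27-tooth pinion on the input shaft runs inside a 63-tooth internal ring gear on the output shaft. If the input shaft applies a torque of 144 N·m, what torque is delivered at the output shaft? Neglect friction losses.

Internal gear: ratio = 63/27 = 2.3333; torque at the output shaft = 144 × 2.3333 = 336 N·m.

336 N·m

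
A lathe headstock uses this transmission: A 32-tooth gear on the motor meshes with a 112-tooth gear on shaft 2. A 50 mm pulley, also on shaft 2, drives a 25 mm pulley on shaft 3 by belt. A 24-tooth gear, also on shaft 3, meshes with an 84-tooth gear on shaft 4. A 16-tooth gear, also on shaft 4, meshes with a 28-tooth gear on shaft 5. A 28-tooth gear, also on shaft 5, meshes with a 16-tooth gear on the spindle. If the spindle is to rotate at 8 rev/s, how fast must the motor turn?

Overall ratio R = 3.5 × 0.5 × 3.5 × 1.75 × 0.57143 = 6.125.
Required input speed = output speed × R = 8 × 6.125 = 49 rev/s.

49 rev/s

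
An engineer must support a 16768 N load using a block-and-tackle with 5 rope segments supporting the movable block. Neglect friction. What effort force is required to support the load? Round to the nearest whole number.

3354 N

Block-and-tackle MA = number of supporting rope parts = 5.
Effort = load / MA = 16768 / 5 = 3353.6 N.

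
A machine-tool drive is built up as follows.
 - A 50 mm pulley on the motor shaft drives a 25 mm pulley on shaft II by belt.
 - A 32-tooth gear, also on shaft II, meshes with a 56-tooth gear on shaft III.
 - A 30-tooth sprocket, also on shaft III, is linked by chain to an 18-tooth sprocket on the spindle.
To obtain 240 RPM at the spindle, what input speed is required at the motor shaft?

Overall ratio R = 0.5 × 1.75 × 0.6 = 0.525.
Required input speed = output speed × R = 240 × 0.525 = 126 RPM.

126 RPM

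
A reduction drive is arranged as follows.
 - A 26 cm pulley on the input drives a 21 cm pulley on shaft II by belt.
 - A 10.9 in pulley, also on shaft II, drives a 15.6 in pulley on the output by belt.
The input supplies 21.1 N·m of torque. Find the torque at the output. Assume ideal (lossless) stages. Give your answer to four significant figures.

24.39 N·m

After the belt (21/26): 21.1 × 0.80769 = 17.042 N·m
After the belt (15.6/10.9): 17.042 × 1.4312 = 24.391 N·m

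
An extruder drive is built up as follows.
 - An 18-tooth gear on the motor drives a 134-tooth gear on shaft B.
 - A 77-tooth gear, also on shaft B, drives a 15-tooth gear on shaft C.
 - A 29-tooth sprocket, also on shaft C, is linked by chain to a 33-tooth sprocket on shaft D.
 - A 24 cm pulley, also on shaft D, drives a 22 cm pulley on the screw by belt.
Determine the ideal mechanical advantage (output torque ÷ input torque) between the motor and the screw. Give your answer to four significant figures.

1.513

Each stage contributes driven/driver: gear mesh 134/18 = 7.4444, gear mesh 15/77 = 0.19481, chain 33/29 = 1.1379, belt 22/24 = 0.91667.
Overall: 7.4444 × 0.19481 × 1.1379 × 0.91667 = 1.5127.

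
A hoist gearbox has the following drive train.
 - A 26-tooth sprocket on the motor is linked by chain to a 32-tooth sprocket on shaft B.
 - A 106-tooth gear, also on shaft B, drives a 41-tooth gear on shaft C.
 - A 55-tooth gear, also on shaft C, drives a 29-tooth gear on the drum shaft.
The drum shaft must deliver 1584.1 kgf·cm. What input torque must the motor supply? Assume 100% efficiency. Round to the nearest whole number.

Overall ratio R = 1.2308 × 0.38679 × 0.52727 = 0.25101.
Input torque = output torque / R = 1584.1 / 0.25101 = 6310.9 kgf·cm.

6311 kgf·cm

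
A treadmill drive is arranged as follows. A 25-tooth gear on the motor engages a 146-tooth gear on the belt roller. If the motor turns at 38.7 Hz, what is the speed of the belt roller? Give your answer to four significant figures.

6.627 Hz

Gear mesh: ratio = 146/25 = 5.84, so the belt roller turns at 38.7 / 5.84 = 6.6267 Hz.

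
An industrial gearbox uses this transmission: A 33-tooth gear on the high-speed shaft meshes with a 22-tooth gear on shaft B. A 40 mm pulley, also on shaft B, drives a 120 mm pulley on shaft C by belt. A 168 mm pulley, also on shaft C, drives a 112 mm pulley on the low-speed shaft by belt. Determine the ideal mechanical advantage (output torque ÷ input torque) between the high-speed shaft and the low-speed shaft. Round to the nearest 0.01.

Each stage contributes driven/driver: gear mesh 22/33 = 0.66667, belt 120/40 = 3, belt 112/168 = 0.66667.
Overall: 0.66667 × 3 × 0.66667 = 1.3333.

1.33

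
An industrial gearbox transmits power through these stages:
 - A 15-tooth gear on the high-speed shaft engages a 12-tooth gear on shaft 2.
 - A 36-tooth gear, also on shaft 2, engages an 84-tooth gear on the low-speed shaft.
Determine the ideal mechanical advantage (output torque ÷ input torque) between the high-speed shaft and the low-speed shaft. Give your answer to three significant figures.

1.87

Each stage contributes driven/driver: gear mesh 12/15 = 0.8, gear mesh 84/36 = 2.3333.
Overall: 0.8 × 2.3333 = 1.8667.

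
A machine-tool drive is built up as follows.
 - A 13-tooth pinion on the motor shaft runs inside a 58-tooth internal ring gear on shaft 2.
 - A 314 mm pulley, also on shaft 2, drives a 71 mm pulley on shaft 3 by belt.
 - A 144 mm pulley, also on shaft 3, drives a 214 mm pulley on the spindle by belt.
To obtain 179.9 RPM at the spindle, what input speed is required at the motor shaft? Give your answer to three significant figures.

Overall ratio R = 4.4615 × 0.22611 × 1.4861 = 1.4992.
Required input speed = output speed × R = 179.9 × 1.4992 = 269.71 RPM.

270 RPM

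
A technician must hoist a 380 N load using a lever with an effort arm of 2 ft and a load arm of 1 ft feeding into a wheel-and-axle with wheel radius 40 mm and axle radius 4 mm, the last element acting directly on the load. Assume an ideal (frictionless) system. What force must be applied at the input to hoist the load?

19 N

Lever MA = effort arm / load arm = 2/1 = 2.
Wheel-and-axle MA = R/r = 40/4 = 10.
Combined ideal MA = 2 × 10 = 20.
Effort = load / MA = 380 / 20 = 19 N.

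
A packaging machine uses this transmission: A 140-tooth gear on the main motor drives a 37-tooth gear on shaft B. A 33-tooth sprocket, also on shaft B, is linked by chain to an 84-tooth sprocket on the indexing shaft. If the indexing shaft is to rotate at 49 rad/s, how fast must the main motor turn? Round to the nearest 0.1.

33.0 rad/s

Overall ratio R = 0.26429 × 2.5455 = 0.67273.
Required input speed = output speed × R = 49 × 0.67273 = 32.964 rad/s.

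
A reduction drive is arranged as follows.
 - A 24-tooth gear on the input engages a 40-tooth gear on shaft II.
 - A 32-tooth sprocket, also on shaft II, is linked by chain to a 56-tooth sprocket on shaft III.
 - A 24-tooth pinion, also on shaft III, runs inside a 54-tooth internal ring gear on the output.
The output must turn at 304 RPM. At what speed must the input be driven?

Overall ratio R = 1.6667 × 1.75 × 2.25 = 6.5625.
Required input speed = output speed × R = 304 × 6.5625 = 1995 RPM.

1995 RPM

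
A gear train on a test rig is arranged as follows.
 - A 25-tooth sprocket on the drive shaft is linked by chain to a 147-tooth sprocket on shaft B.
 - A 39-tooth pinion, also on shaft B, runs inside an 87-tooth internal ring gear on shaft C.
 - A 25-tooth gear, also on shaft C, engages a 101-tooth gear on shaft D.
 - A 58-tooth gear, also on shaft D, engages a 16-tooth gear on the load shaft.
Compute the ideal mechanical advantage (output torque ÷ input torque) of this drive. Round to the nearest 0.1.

14.6

Each stage contributes driven/driver: chain 147/25 = 5.88, internal gear 87/39 = 2.2308, gear mesh 101/25 = 4.04, gear mesh 16/58 = 0.27586.
Overall: 5.88 × 2.2308 × 4.04 × 0.27586 = 14.619.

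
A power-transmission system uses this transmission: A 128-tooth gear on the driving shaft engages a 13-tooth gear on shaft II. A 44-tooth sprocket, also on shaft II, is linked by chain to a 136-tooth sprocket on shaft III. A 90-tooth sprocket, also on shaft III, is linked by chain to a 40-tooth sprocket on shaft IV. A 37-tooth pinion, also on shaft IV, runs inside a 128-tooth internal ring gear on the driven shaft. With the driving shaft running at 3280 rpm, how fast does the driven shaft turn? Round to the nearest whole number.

6796 rpm

gear mesh 13/128 = 0.10156 → 3280/0.10156 = 32295 rpm
chain 136/44 = 3.0909 → 32295/3.0909 = 10449 rpm
chain 40/90 = 0.44444 → 10449/0.44444 = 23509 rpm
internal gear 128/37 = 3.4595 → 23509/3.4595 = 6795.6 rpm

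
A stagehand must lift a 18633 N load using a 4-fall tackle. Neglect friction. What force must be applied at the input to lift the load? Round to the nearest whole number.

4658 N

Block-and-tackle MA = number of supporting rope parts = 4.
Effort = load / MA = 18633 / 4 = 4658.2 N.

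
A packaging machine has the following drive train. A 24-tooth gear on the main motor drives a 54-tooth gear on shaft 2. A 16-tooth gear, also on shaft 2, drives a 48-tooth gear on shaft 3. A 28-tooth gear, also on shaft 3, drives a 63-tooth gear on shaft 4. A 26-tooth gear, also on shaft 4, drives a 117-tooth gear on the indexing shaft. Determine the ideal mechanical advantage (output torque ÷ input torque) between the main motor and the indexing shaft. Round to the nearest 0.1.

68.3

Each stage contributes driven/driver: gear mesh 54/24 = 2.25, gear mesh 48/16 = 3, gear mesh 63/28 = 2.25, gear mesh 117/26 = 4.5.
Overall: 2.25 × 3 × 2.25 × 4.5 = 68.344.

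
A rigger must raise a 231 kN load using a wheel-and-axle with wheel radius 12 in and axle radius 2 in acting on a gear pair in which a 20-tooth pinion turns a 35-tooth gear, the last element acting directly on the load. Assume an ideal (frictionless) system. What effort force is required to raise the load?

22 kN

Wheel-and-axle MA = R/r = 12/2 = 6.
Gear pair MA = 35/20 = 1.75.
Combined ideal MA = 6 × 1.75 = 10.5.
Effort = load / MA = 231 / 10.5 = 22 kN.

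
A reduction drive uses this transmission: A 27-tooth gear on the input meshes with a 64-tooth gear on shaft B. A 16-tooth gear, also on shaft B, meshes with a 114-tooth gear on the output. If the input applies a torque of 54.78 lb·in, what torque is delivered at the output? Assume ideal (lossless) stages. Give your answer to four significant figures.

925.2 lb·in

gear mesh 64/27 = 2.3704 → τ = 54.78·2.3704 = 129.85 lb·in
gear mesh 114/16 = 7.125 → τ = 129.85·7.125 = 925.17 lb·in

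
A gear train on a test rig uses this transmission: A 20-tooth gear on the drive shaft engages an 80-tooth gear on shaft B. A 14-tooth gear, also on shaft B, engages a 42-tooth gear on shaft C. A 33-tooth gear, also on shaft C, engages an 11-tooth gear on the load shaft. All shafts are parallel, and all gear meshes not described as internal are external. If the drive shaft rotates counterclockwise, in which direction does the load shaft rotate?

clockwise

the drive shaft → shaft B: external mesh, 1 reversal → CW.
shaft B → shaft C: external mesh, 1 reversal → CCW.
shaft C → the load shaft: external mesh, 1 reversal → CW.
3 reversals in total — an odd number — so the load shaft turns opposite to the drive shaft.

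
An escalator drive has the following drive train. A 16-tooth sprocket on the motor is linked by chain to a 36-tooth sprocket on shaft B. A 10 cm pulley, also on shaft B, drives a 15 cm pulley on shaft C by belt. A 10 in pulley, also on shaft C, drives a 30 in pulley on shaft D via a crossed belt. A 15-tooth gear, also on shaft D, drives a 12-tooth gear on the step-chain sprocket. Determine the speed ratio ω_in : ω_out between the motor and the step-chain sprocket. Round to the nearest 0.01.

8.10

Each stage contributes driven/driver: chain 36/16 = 2.25, belt 15/10 = 1.5, belt 30/10 = 3, gear mesh 12/15 = 0.8.
Overall: 2.25 × 1.5 × 3 × 0.8 = 8.1.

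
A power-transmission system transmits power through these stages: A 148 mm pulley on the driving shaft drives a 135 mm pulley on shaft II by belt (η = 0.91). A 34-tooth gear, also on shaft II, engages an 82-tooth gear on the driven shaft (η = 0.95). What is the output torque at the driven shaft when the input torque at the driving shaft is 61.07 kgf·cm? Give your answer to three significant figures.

Belt: ratio = 135/148 = 0.91216; torque at shaft II = 61.07 × 0.91216 × 0.91 = 50.692 kgf·cm.
Gear mesh: ratio = 82/34 = 2.4118; torque at the driven shaft = 50.692 × 2.4118 × 0.95 = 116.14 kgf·cm.

116 kgf·cm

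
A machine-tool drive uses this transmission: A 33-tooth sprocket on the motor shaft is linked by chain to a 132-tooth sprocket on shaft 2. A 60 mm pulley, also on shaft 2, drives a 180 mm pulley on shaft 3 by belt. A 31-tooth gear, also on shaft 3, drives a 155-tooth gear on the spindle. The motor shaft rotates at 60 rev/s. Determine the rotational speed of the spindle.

the motor shaft → shaft 2 (chain, 132/33): 60 ÷ 4 = 15 rev/s
shaft 2 → shaft 3 (belt, 180/60): 15 ÷ 3 = 5 rev/s
shaft 3 → the spindle (gear mesh, 155/31): 5 ÷ 5 = 1 rev/s

1 rev/s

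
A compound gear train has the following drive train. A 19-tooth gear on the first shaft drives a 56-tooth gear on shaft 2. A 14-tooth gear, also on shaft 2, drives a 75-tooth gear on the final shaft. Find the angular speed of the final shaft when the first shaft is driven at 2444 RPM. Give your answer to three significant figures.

gear mesh 56/19 = 2.9474 → 2444/2.9474 = 829.21 RPM
gear mesh 75/14 = 5.3571 → 829.21/5.3571 = 154.79 RPM

155 RPM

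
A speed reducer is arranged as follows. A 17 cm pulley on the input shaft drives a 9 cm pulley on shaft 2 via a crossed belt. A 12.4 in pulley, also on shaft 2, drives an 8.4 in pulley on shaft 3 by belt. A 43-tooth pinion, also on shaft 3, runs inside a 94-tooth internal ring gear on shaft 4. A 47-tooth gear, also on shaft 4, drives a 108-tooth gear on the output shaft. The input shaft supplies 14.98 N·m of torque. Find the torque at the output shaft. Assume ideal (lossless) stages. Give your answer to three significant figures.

27.0 N·m

belt 9/17 = 0.52941 → τ = 14.98·0.52941 = 7.9306 N·m
belt 8.4/12.4 = 0.67742 → τ = 7.9306·0.67742 = 5.3723 N·m
internal gear 94/43 = 2.186 → τ = 5.3723·2.186 = 11.744 N·m
gear mesh 108/47 = 2.2979 → τ = 11.744·2.2979 = 26.987 N·m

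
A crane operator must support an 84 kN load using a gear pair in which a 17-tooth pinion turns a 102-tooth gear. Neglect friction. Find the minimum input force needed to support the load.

14 kN

Gear pair MA = 102/17 = 6.
Effort = load / MA = 84 / 6 = 14 kN.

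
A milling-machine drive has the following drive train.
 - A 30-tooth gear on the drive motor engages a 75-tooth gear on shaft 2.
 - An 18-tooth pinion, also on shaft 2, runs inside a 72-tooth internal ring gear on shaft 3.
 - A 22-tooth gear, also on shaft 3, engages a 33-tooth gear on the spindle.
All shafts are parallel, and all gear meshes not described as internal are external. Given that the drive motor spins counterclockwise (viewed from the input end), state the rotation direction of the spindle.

counterclockwise

the drive motor → shaft 2: external mesh, 1 reversal → CW.
shaft 2 → shaft 3: internal mesh, same direction → CW.
shaft 3 → the spindle: external mesh, 1 reversal → CCW.
2 reversals in total — an even number — so the spindle turns the same way as the drive motor.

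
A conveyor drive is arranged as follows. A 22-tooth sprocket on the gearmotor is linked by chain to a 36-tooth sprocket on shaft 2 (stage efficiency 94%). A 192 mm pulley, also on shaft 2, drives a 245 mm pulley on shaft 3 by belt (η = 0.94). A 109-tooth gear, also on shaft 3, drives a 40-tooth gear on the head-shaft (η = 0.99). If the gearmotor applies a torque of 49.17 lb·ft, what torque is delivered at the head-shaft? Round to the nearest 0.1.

33.0 lb·ft

After the chain (36/22): 49.17 × 1.6364 × 0.94 = 75.632 lb·ft
After the belt (245/192): 75.632 × 1.276 × 0.94 = 90.719 lb·ft
After the gear mesh (40/109): 90.719 × 0.36697 × 0.99 = 32.959 lb·ft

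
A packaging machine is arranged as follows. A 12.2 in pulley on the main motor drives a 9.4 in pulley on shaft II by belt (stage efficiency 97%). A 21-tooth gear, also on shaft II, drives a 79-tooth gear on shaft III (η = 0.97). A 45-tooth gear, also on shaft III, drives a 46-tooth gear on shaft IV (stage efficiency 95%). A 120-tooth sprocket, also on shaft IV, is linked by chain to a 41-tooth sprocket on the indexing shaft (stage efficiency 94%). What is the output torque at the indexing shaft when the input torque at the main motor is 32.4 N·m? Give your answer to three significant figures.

Belt: ratio = 9.4/12.2 = 0.77049; torque at shaft II = 32.4 × 0.77049 × 0.97 = 24.215 N·m.
Gear mesh: ratio = 79/21 = 3.7619; torque at shaft III = 24.215 × 3.7619 × 0.97 = 88.362 N·m.
Gear mesh: ratio = 46/45 = 1.0222; torque at shaft IV = 88.362 × 1.0222 × 0.95 = 85.809 N·m.
Chain: ratio = 41/120 = 0.34167; torque at the indexing shaft = 85.809 × 0.34167 × 0.94 = 27.559 N·m.

27.6 N·m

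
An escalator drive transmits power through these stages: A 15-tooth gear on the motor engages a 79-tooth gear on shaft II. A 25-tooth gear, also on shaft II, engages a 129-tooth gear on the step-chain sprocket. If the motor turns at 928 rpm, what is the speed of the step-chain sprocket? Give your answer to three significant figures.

34.1 rpm

Gear mesh: ratio = 79/15 = 5.2667, so shaft II turns at 928 / 5.2667 = 176.2 rpm.
Gear mesh: ratio = 129/25 = 5.16, so the step-chain sprocket turns at 176.2 / 5.16 = 34.148 rpm.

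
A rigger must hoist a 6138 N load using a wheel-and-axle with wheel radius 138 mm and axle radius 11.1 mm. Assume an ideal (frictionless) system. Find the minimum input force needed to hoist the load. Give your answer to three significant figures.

Wheel-and-axle MA = R/r = 138/11.1 = 12.432.
Effort = load / MA = 6138 / 12.432 = 493.71 N.

494 N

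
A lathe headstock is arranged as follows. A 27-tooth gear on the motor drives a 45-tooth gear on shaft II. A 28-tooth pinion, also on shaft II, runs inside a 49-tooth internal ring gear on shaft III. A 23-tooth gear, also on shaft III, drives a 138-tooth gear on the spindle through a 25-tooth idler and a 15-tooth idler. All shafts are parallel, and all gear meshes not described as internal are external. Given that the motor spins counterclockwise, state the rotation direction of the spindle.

the motor → shaft II: external mesh, 1 reversal → CW.
shaft II → shaft III: internal mesh, same direction → CW.
shaft III → the spindle: driver → idler → idler → driven is 3 external meshes, 3 reversals → CCW.
4 reversals in total — an even number — so the spindle turns the same way as the motor.

counterclockwise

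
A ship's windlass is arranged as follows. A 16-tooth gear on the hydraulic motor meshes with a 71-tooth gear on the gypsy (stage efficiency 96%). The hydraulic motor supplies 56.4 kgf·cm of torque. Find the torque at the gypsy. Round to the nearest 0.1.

Gear mesh: ratio = 71/16 = 4.4375; torque at the gypsy = 56.4 × 4.4375 × 0.96 = 240.26 kgf·cm.

240.3 kgf·cm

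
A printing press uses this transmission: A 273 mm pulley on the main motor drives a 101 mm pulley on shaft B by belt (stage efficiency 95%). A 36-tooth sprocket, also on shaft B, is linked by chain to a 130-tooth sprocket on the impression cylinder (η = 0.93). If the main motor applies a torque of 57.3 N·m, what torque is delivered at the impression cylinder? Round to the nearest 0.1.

After the belt (101/273): 57.3 × 0.36996 × 0.95 = 20.139 N·m
After the chain (130/36): 20.139 × 3.6111 × 0.93 = 67.633 N·m

67.6 N·m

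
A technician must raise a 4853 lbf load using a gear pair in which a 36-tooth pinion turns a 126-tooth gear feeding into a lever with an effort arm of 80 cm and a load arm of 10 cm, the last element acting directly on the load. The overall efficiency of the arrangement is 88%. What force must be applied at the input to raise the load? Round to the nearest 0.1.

Gear pair MA = 126/36 = 3.5.
Lever MA = effort arm / load arm = 80/10 = 8.
Combined ideal MA = 3.5 × 8 = 28.
Actual MA = 28 × 0.88 = 24.64.
Effort = load / actual MA = 4853 / 24.64 = 196.96 lbf.

197.0 lbf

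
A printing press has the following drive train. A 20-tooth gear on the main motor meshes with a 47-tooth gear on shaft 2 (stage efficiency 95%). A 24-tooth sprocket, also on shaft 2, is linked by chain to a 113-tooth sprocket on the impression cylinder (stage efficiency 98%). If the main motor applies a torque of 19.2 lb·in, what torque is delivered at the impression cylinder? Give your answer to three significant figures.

198 lb·in

Gear mesh: ratio = 47/20 = 2.35; torque at shaft 2 = 19.2 × 2.35 × 0.95 = 42.864 lb·in.
Chain: ratio = 113/24 = 4.7083; torque at the impression cylinder = 42.864 × 4.7083 × 0.98 = 197.78 lb·in.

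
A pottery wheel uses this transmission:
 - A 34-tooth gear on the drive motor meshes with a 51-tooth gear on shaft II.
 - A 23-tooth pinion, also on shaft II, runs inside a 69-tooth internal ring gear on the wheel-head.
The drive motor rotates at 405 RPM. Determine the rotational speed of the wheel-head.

90 RPM

Gear mesh: ratio = 51/34 = 1.5, so shaft II turns at 405 / 1.5 = 270 RPM.
Internal gear: ratio = 69/23 = 3, so the wheel-head turns at 270 / 3 = 90 RPM.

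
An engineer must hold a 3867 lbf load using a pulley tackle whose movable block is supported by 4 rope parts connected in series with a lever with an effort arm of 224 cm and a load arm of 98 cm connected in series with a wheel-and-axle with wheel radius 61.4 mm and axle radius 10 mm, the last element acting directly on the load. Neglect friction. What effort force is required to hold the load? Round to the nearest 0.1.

68.9 lbf

Block-and-tackle MA = number of supporting rope parts = 4.
Lever MA = effort arm / load arm = 224/98 = 2.2857.
Wheel-and-axle MA = R/r = 61.4/10 = 6.14.
Combined ideal MA = 4 × 2.2857 × 6.14 = 56.137.
Effort = load / MA = 3867 / 56.137 = 68.885 lbf.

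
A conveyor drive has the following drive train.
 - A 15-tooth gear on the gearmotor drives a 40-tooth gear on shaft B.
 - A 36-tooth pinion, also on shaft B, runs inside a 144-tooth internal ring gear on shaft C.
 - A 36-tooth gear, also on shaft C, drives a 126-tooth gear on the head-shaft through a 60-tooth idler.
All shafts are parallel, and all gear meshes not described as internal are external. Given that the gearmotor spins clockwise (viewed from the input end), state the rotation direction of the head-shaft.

the gearmotor → shaft B: external mesh, 1 reversal → CCW.
shaft B → shaft C: internal mesh, same direction → CCW.
shaft C → the head-shaft: driver → idler → driven is 2 external meshes, 2 reversals → CCW.
3 reversals in total — an odd number — so the head-shaft turns opposite to the gearmotor.

counterclockwise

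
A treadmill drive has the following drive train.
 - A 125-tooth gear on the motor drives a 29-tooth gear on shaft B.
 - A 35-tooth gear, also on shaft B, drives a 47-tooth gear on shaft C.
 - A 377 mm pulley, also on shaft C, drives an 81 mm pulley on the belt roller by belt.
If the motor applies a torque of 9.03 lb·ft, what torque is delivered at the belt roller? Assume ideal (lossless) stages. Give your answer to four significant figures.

After the gear mesh (29/125): 9.03 × 0.232 = 2.095 lb·ft
After the gear mesh (47/35): 2.095 × 1.3429 = 2.8132 lb·ft
After the belt (81/377): 2.8132 × 0.21485 = 0.60443 lb·ft

0.6044 lb·ft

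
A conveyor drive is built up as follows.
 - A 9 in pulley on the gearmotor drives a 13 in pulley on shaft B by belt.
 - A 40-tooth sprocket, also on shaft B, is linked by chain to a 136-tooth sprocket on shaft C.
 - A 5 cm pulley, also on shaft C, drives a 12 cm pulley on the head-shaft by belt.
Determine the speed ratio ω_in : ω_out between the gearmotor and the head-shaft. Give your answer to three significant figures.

11.8

Each stage contributes driven/driver: belt 13/9 = 1.4444, chain 136/40 = 3.4, belt 12/5 = 2.4.
Overall: 1.4444 × 3.4 × 2.4 = 11.787.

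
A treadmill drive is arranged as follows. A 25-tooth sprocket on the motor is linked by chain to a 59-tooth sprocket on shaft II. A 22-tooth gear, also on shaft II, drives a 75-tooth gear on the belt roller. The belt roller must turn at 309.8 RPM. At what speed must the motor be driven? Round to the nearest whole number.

Overall ratio R = 2.36 × 3.4091 = 8.0455.
Required input speed = output speed × R = 309.8 × 8.0455 = 2492.5 RPM.

2492 RPM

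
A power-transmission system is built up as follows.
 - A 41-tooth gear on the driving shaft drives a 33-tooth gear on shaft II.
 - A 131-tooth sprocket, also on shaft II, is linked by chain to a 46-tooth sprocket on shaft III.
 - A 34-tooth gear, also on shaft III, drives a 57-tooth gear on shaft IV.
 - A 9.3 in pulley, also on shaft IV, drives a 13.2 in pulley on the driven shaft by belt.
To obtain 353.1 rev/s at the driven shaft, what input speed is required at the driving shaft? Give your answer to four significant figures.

237.5 rev/s

Overall ratio R = 0.80488 × 0.35115 × 1.6765 × 1.4194 = 0.67252.
Required input speed = output speed × R = 353.1 × 0.67252 = 237.47 rev/s.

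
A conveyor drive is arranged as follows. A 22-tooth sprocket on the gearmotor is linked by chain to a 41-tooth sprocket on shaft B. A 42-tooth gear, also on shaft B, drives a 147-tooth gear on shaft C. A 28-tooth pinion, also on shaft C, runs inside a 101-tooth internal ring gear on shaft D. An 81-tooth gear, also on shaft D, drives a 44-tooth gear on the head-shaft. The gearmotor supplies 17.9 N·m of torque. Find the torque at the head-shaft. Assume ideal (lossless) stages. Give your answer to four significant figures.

228.8 N·m

After the chain (41/22): 17.9 × 1.8636 = 33.359 N·m
After the gear mesh (147/42): 33.359 × 3.5 = 116.76 N·m
After the internal gear (101/28): 116.76 × 3.6071 = 421.16 N·m
After the gear mesh (44/81): 421.16 × 0.54321 = 228.78 N·m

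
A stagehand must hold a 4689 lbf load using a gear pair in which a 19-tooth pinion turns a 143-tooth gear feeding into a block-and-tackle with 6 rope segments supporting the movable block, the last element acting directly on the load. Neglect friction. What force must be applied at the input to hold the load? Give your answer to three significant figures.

Gear pair MA = 143/19 = 7.5263.
Block-and-tackle MA = number of supporting rope parts = 6.
Combined ideal MA = 7.5263 × 6 = 45.158.
Effort = load / MA = 4689 / 45.158 = 103.84 lbf.

104 lbf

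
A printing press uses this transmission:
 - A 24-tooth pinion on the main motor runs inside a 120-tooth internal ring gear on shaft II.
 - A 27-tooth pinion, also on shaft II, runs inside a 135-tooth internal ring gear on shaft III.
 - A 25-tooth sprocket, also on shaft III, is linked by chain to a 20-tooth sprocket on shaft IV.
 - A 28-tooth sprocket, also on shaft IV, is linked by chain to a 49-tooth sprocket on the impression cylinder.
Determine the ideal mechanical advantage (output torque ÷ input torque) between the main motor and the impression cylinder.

Each stage contributes driven/driver: internal gear 120/24 = 5, internal gear 135/27 = 5, chain 20/25 = 0.8, chain 49/28 = 1.75.
Overall: 5 × 5 × 0.8 × 1.75 = 35.

35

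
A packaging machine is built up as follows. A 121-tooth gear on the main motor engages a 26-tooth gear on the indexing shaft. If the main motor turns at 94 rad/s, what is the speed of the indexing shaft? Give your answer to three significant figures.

437 rad/s

Gear mesh: ratio = 26/121 = 0.21488, so the indexing shaft turns at 94 / 0.21488 = 437.46 rad/s.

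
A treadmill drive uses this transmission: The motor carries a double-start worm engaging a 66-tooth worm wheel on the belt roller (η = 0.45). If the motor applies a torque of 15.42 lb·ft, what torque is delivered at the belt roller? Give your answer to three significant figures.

worm 66/2 = 33 → τ = 15.42·33·0.45 = 228.99 lb·ft

229 lb·ft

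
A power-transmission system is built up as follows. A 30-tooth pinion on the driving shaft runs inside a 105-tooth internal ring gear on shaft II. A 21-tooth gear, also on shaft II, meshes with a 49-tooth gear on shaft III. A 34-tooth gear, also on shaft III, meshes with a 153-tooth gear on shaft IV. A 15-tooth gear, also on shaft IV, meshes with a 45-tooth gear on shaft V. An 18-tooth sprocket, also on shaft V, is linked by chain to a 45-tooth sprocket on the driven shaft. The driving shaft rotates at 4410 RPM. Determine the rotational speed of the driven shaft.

the driving shaft → shaft II (internal gear, 105/30): 4410 ÷ 3.5 = 1260 RPM
shaft II → shaft III (gear mesh, 49/21): 1260 ÷ 2.3333 = 540 RPM
shaft III → shaft IV (gear mesh, 153/34): 540 ÷ 4.5 = 120 RPM
shaft IV → shaft V (gear mesh, 45/15): 120 ÷ 3 = 40 RPM
shaft V → the driven shaft (chain, 45/18): 40 ÷ 2.5 = 16 RPM

16 RPM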